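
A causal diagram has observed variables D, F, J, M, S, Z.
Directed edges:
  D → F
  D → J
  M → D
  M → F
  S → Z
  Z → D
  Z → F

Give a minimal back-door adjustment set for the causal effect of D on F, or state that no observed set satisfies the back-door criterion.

desc(D)\{D}={F,J}; candidates ⊆ {M,S,Z}.
size 0: {}; under {} D still reaches {F,M,S,Z} ∋ F.
size 1: {M}, {S}, {Z}; under {M} D still reaches {F,S,Z} ∋ F.
{M,Z}: D⊥F given {M,Z} in G with D→· removed — back-door holds.

D→F: minimal back-door set {M, Z}.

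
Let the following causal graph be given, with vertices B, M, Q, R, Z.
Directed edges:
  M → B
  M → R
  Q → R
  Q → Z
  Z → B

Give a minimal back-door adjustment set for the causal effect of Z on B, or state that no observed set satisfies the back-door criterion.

desc(Z)\{Z}={B}; candidates ⊆ {M,Q,R}.
∅: Z⊥B given ∅ in G with Z→· removed — back-door holds.

Z→B: minimal back-door set ∅.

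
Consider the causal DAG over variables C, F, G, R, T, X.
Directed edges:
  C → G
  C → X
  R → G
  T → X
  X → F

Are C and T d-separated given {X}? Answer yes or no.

No — C and T are d-connected given {X}.

Bayes-Ball from C | {X} reaches {G,T}.
T ∈ reach(C|{X}) ⇒ C ⊥̸ T | {X}.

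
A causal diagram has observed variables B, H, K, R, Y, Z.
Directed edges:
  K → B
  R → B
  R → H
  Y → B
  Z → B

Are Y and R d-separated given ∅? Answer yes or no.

Yes — Y ⊥ R | ∅.

Bayes-Ball from Y | ∅ reaches {B}.
R ∉ reach(Y|∅) ⇒ Y ⊥ R | ∅.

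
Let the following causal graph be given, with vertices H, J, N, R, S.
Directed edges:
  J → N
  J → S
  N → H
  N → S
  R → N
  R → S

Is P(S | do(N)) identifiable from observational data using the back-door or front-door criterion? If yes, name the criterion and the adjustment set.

desc(N)\{N}={H,S}; candidates ⊆ {J,R}.
size 0: {}; under {} N still reaches {J,R,S} ∋ S.
size 1: {J}, {R}; under {J} N still reaches {R,S} ∋ S.
{J,R}: N⊥S given {J,R} in G with N→· removed — back-door holds.
P(S|do(N)) = Σ_{J,R} P(S|N,J,R)·P(J,R).

P(S|do(N)): backdoor, adjust for {J, R}.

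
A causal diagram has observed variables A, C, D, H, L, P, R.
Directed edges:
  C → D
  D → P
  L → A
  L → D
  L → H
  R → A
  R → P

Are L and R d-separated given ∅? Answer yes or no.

Bayes-Ball from L | ∅ reaches {A,D,H,P}.
R ∉ reach(L|∅) ⇒ L ⊥ R | ∅.

Yes — L ⊥ R | ∅.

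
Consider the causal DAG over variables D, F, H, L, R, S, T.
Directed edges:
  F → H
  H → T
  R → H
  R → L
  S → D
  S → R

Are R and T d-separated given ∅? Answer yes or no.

Bayes-Ball from R | ∅ reaches {D,H,L,S,T}.
T ∈ reach(R|∅) ⇒ R ⊥̸ T | ∅.

No — R and T are d-connected given ∅.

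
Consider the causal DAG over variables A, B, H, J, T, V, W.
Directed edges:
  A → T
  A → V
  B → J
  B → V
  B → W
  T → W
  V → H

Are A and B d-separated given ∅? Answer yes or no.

Bayes-Ball from A | ∅ reaches {H,T,V,W}.
B ∉ reach(A|∅) ⇒ A ⊥ B | ∅.

Yes — A ⊥ B | ∅.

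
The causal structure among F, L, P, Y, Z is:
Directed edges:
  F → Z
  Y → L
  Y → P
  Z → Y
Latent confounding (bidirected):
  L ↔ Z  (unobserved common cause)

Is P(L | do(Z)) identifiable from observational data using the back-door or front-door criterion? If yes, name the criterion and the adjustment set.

desc(Z)\{Z}={L,P,Y}; candidates ⊆ {F}.
Z↔L: latent back-door arc(s) into Z.
size 0: {}; under {} Z still reaches {F,L} ∋ L.
size 1: {F}; under {F} Z still reaches {L} ∋ L.
Z↔L cannot be blocked by any observed set — no back-door set.
{Y}: (i) intercepts every directed Z→L path; (ii) no back-door Z→{Y}; (iii) {Z} blocks every back-door {Y}→L. Front-door holds.
P(L|do(Z)) = Σ_{Y} P(Y|Z) Σ_{Z'} P(L|Y,Z')P(Z').

P(L|do(Z)): frontdoor, adjust for {Y}.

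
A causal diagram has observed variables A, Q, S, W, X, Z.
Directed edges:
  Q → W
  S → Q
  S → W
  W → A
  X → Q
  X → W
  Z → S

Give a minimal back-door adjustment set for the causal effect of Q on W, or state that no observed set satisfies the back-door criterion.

Q→W: minimal back-door set {S, X}.

desc(Q)\{Q}={A,W}; candidates ⊆ {S,X,Z}.
size 0: {}; under {} Q still reaches {A,S,W,X,Z} ∋ W.
size 1: {S}, {X}, {Z}; under {S} Q still reaches {A,W,X} ∋ W.
{S,X}: Q⊥W given {S,X} in G with Q→· removed — back-door holds.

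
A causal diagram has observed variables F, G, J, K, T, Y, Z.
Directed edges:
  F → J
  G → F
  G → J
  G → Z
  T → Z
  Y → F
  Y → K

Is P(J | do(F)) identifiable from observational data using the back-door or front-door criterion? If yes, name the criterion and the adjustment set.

P(J|do(F)): backdoor, adjust for {G}.

desc(F)\{F}={J}; candidates ⊆ {G,K,T,Y,Z}.
size 0: {}; under {} F still reaches {G,J,K,Y,Z} ∋ J.
{G}: F⊥J given {G} in G with F→· removed — back-door holds.
P(J|do(F)) = Σ_{G} P(J|F,G)·P(G).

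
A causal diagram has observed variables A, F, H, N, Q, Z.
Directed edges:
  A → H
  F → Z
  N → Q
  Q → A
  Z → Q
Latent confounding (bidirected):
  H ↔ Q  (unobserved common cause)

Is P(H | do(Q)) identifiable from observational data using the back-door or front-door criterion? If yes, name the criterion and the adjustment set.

P(H|do(Q)): frontdoor, adjust for {A}.

desc(Q)\{Q}={A,H}; candidates ⊆ {F,N,Z}.
Q↔H: latent back-door arc(s) into Q.
size 0: {}; under {} Q still reaches {F,H,N,Z} ∋ H.
size 1: {F}, {N}, {Z}; under {F} Q still reaches {H,N,Z} ∋ H.
size 2: {F,N}, {F,Z}, {N,Z}; under {F,N} Q still reaches {H,Z} ∋ H.
Q↔H cannot be blocked by any observed set — no back-door set.
{A}: (i) intercepts every directed Q→H path; (ii) no back-door Q→{A}; (iii) {Q} blocks every back-door {A}→H. Front-door holds.
P(H|do(Q)) = Σ_{A} P(A|Q) Σ_{Q'} P(H|A,Q')P(Q').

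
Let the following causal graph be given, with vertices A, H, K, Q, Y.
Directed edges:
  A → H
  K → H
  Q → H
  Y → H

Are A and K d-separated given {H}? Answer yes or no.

Bayes-Ball from A | {H} reaches {K,Q,Y}.
K ∈ reach(A|{H}) ⇒ A ⊥̸ K | {H}.

No — A and K are d-connected given {H}.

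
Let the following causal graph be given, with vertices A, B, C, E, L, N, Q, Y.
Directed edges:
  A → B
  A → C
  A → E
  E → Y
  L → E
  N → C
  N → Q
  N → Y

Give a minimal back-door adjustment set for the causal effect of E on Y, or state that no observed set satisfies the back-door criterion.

E→Y: minimal back-door set ∅.

desc(E)\{E}={Y}; candidates ⊆ {A,B,C,L,N,Q}.
∅: E⊥Y given ∅ in G with E→· removed — back-door holds.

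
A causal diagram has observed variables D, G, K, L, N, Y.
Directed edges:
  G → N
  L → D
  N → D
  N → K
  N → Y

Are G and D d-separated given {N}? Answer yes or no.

Yes — G ⊥ D | {N}.

Bayes-Ball from G | {N} reaches ∅.
D ∉ reach(G|{N}) ⇒ G ⊥ D | {N}.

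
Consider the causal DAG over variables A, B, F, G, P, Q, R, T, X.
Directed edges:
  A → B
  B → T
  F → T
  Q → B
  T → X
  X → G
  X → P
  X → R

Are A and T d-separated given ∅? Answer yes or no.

Bayes-Ball from A | ∅ reaches {B,G,P,R,T,X}.
T ∈ reach(A|∅) ⇒ A ⊥̸ T | ∅.

No — A and T are d-connected given ∅.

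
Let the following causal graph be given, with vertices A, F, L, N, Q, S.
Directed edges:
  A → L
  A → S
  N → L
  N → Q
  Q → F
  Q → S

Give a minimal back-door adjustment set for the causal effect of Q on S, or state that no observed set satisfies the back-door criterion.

desc(Q)\{Q}={F,S}; candidates ⊆ {A,L,N}.
∅: Q⊥S given ∅ in G with Q→· removed — back-door holds.

Q→S: minimal back-door set ∅.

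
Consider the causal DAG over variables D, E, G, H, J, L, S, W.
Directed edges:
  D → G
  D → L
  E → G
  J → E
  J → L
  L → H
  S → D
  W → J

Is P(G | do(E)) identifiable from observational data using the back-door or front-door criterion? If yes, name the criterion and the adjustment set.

desc(E)\{E}={G}; candidates ⊆ {D,H,J,L,S,W}.
∅: E⊥G given ∅ in G with E→· removed — back-door holds.
P(G|do(E)) = P(G|E) — no adjustment needed.

P(G|do(E)): backdoor, adjust for ∅.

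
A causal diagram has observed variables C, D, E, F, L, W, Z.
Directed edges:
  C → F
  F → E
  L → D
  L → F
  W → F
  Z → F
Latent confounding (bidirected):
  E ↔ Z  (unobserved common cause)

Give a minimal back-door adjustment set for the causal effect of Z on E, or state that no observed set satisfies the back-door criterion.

desc(Z)\{Z}={E,F}; candidates ⊆ {C,D,L,W}.
Z↔E: latent back-door arc(s) into Z.
size 0: {}; under {} Z still reaches {E} ∋ E.
size 1: {C}, {D}, {L} …(+1); under {C} Z still reaches {E} ∋ E.
size 2: {C,D}, {C,L}, {C,W} …(+3); under {C,D} Z still reaches {E} ∋ E.
Z↔E cannot be blocked by any observed set — no back-door set.

Z→E: no observed back-door set.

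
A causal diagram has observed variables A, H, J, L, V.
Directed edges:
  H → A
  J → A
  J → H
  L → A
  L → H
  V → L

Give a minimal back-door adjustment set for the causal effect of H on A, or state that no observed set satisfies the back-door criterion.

desc(H)\{H}={A}; candidates ⊆ {J,L,V}.
size 0: {}; under {} H still reaches {A,J,L,V} ∋ A.
size 1: {J}, {L}, {V}; under {J} H still reaches {A,L,V} ∋ A.
{J,L}: H⊥A given {J,L} in G with H→· removed — back-door holds.

H→A: minimal back-door set {J, L}.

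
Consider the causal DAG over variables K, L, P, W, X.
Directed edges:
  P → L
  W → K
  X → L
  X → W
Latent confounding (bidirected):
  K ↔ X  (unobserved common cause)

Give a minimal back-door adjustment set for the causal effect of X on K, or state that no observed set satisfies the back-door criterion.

X→K: no observed back-door set.

desc(X)\{X}={K,L,W}; candidates ⊆ {P}.
X↔K: latent back-door arc(s) into X.
size 0: {}; under {} X still reaches {K} ∋ K.
size 1: {P}; under {P} X still reaches {K} ∋ K.
X↔K cannot be blocked by any observed set — no back-door set.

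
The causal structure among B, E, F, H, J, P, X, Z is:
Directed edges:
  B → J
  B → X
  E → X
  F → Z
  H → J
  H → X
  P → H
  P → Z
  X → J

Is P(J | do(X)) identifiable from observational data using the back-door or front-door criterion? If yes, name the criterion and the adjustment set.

P(J|do(X)): backdoor, adjust for {B, H}.

desc(X)\{X}={J}; candidates ⊆ {B,E,F,H,P,Z}.
size 0: {}; under {} X still reaches {B,E,H,J,P,Z} ∋ J.
size 1: {B}, {E}, {F} …(+3); under {B} X still reaches {E,H,J,P,Z} ∋ J.
{B,H}: X⊥J given {B,H} in G with X→· removed — back-door holds.
P(J|do(X)) = Σ_{B,H} P(J|X,B,H)·P(B,H).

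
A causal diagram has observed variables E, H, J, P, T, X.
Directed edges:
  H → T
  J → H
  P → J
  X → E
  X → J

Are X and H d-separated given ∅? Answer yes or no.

No — X and H are d-connected given ∅.

Bayes-Ball from X | ∅ reaches {E,H,J,T}.
H ∈ reach(X|∅) ⇒ X ⊥̸ H | ∅.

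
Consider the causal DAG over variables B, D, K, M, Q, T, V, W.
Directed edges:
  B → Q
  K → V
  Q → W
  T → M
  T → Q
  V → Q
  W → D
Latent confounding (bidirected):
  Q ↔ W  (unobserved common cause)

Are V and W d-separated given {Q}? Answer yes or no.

Bayes-Ball from V | {Q} reaches {B,D,K,M,T,W}.
W ∈ reach(V|{Q}) ⇒ V ⊥̸ W | {Q}.

No — V and W are d-connected given {Q}.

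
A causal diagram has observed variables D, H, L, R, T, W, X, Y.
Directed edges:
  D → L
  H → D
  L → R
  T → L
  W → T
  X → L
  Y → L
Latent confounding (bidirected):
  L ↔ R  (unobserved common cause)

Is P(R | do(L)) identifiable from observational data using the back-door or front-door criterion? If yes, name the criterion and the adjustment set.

P(R|do(L)): not identifiable (no BD/FD set).

desc(L)\{L}={R}; candidates ⊆ {D,H,T,W,X,Y}.
L↔R: latent back-door arc(s) into L.
size 0: {}; under {} L still reaches {D,H,R,T,W,X,Y} ∋ R.
size 1: {D}, {H}, {T} …(+3); under {D} L still reaches {R,T,W,X,Y} ∋ R.
size 2: {D,H}, {D,T}, {D,W} …(+12); under {D,H} L still reaches {R,T,W,X,Y} ∋ R.
L↔R cannot be blocked by any observed set — no back-door set.
No mediator lies on a directed L→…→R path.
Neither criterion identifies P(R|do(L)) in this graph.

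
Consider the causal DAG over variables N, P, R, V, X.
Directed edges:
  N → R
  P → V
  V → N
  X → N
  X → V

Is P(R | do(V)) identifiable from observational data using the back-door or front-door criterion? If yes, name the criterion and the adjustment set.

P(R|do(V)): backdoor, adjust for {X}.

desc(V)\{V}={N,R}; candidates ⊆ {P,X}.
size 0: {}; under {} V still reaches {N,P,R,X} ∋ R.
{X}: V⊥R given {X} in G with V→· removed — back-door holds.
P(R|do(V)) = Σ_{X} P(R|V,X)·P(X).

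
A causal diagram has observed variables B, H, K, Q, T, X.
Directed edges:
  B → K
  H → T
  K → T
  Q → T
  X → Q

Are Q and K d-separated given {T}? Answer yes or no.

Bayes-Ball from Q | {T} reaches {B,H,K,X}.
K ∈ reach(Q|{T}) ⇒ Q ⊥̸ K | {T}.

No — Q and K are d-connected given {T}.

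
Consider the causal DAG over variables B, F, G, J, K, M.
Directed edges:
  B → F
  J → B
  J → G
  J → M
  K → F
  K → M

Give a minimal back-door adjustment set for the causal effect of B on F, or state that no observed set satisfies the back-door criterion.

B→F: minimal back-door set ∅.

desc(B)\{B}={F}; candidates ⊆ {G,J,K,M}.
∅: B⊥F given ∅ in G with B→· removed — back-door holds.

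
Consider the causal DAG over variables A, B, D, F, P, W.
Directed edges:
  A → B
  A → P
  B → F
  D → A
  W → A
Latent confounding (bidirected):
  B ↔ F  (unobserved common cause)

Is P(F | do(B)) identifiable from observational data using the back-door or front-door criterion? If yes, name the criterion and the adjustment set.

desc(B)\{B}={F}; candidates ⊆ {A,D,P,W}.
B↔F: latent back-door arc(s) into B.
size 0: {}; under {} B still reaches {A,D,F,P,W} ∋ F.
size 1: {A}, {D}, {P} …(+1); under {A} B still reaches {F} ∋ F.
size 2: {A,D}, {A,P}, {A,W} …(+3); under {A,D} B still reaches {F} ∋ F.
B↔F cannot be blocked by any observed set — no back-door set.
No mediator lies on a directed B→…→F path.
Neither criterion identifies P(F|do(B)) in this graph.

P(F|do(B)): not identifiable (no BD/FD set).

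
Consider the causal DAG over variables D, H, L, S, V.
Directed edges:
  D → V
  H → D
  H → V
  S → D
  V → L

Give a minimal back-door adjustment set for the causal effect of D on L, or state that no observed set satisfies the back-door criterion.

D→L: minimal back-door set {H}.

desc(D)\{D}={L,V}; candidates ⊆ {H,S}.
size 0: {}; under {} D still reaches {H,L,S,V} ∋ L.
{H}: D⊥L given {H} in G with D→· removed — back-door holds.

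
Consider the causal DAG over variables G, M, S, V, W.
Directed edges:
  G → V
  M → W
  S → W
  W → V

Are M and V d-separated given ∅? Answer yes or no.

No — M and V are d-connected given ∅.

Bayes-Ball from M | ∅ reaches {V,W}.
V ∈ reach(M|∅) ⇒ M ⊥̸ V | ∅.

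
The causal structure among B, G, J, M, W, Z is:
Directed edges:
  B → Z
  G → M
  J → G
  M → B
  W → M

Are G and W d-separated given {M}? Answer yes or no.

No — G and W are d-connected given {M}.

Bayes-Ball from G | {M} reaches {J,W}.
W ∈ reach(G|{M}) ⇒ G ⊥̸ W | {M}.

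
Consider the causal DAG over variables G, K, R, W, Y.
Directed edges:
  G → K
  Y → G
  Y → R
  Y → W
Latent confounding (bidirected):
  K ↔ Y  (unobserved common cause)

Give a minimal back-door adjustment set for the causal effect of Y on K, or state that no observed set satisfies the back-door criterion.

Y→K: no observed back-door set.

desc(Y)\{Y}={G,K,R,W}; candidates ⊆ {—}.
Y↔K: latent back-door arc(s) into Y.
size 0: {}; under {} Y still reaches {K} ∋ K.
Y↔K cannot be blocked by any observed set — no back-door set.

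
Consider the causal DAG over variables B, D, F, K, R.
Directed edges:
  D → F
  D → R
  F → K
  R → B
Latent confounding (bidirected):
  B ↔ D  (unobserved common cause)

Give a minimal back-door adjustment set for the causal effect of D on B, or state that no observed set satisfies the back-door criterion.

D→B: no observed back-door set.

desc(D)\{D}={B,F,K,R}; candidates ⊆ {—}.
D↔B: latent back-door arc(s) into D.
size 0: {}; under {} D still reaches {B} ∋ B.
D↔B cannot be blocked by any observed set — no back-door set.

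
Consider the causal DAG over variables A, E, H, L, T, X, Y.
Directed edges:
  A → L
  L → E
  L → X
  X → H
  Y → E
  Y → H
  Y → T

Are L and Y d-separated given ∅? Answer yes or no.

Yes — L ⊥ Y | ∅.

Bayes-Ball from L | ∅ reaches {A,E,H,X}.
Y ∉ reach(L|∅) ⇒ L ⊥ Y | ∅.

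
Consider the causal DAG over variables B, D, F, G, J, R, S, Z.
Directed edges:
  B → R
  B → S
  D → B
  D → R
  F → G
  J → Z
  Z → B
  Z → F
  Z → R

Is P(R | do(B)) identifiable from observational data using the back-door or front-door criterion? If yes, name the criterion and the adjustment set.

desc(B)\{B}={R,S}; candidates ⊆ {D,F,G,J,Z}.
size 0: {}; under {} B still reaches {D,F,G,J,R,Z} ∋ R.
size 1: {D}, {F}, {G} …(+2); under {D} B still reaches {F,G,J,R,Z} ∋ R.
{D,Z}: B⊥R given {D,Z} in G with B→· removed — back-door holds.
P(R|do(B)) = Σ_{D,Z} P(R|B,D,Z)·P(D,Z).

P(R|do(B)): backdoor, adjust for {D, Z}.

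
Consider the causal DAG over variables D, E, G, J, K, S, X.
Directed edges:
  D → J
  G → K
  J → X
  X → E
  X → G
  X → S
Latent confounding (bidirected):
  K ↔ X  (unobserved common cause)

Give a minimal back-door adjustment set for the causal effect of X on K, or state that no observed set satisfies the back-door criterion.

X→K: no observed back-door set.

desc(X)\{X}={E,G,K,S}; candidates ⊆ {D,J}.
X↔K: latent back-door arc(s) into X.
size 0: {}; under {} X still reaches {D,J,K} ∋ K.
size 1: {D}, {J}; under {D} X still reaches {J,K} ∋ K.
size 2: {D,J}; under {D,J} X still reaches {K} ∋ K.
X↔K cannot be blocked by any observed set — no back-door set.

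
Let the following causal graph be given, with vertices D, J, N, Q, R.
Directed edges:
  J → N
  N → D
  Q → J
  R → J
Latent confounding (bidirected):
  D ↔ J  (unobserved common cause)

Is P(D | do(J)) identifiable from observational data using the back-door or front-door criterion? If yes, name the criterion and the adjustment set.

P(D|do(J)): frontdoor, adjust for {N}.

desc(J)\{J}={D,N}; candidates ⊆ {Q,R}.
J↔D: latent back-door arc(s) into J.
size 0: {}; under {} J still reaches {D,Q,R} ∋ D.
size 1: {Q}, {R}; under {Q} J still reaches {D,R} ∋ D.
size 2: {Q,R}; under {Q,R} J still reaches {D} ∋ D.
J↔D cannot be blocked by any observed set — no back-door set.
{N}: (i) intercepts every directed J→D path; (ii) no back-door J→{N}; (iii) {J} blocks every back-door {N}→D. Front-door holds.
P(D|do(J)) = Σ_{N} P(N|J) Σ_{J'} P(D|N,J')P(J').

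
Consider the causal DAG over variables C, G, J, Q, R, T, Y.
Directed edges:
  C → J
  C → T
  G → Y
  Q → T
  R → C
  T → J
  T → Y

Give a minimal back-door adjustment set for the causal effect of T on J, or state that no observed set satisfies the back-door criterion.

desc(T)\{T}={J,Y}; candidates ⊆ {C,G,Q,R}.
size 0: {}; under {} T still reaches {C,J,Q,R} ∋ J.
{C}: T⊥J given {C} in G with T→· removed — back-door holds.

T→J: minimal back-door set {C}.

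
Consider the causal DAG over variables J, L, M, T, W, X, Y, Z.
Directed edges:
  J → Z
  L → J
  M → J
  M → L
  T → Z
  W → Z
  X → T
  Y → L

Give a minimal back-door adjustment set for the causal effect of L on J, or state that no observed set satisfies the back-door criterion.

L→J: minimal back-door set {M}.

desc(L)\{L}={J,Z}; candidates ⊆ {M,T,W,X,Y}.
size 0: {}; under {} L still reaches {J,M,Y,Z} ∋ J.
{M}: L⊥J given {M} in G with L→· removed — back-door holds.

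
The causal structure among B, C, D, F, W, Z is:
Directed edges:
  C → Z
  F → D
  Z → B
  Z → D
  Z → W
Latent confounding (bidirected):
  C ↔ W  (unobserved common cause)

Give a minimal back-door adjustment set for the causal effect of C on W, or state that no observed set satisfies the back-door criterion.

C→W: no observed back-door set.

desc(C)\{C}={B,D,W,Z}; candidates ⊆ {F}.
C↔W: latent back-door arc(s) into C.
size 0: {}; under {} C still reaches {W} ∋ W.
size 1: {F}; under {F} C still reaches {W} ∋ W.
C↔W cannot be blocked by any observed set — no back-door set.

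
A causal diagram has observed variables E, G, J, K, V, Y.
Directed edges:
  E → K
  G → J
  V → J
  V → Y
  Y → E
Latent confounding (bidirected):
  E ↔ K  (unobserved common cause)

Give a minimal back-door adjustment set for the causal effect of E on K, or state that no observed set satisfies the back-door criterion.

E→K: no observed back-door set.

desc(E)\{E}={K}; candidates ⊆ {G,J,V,Y}.
E↔K: latent back-door arc(s) into E.
size 0: {}; under {} E still reaches {J,K,V,Y} ∋ K.
size 1: {G}, {J}, {V} …(+1); under {G} E still reaches {J,K,V,Y} ∋ K.
size 2: {G,J}, {G,V}, {G,Y} …(+3); under {G,J} E still reaches {K,V,Y} ∋ K.
E↔K cannot be blocked by any observed set — no back-door set.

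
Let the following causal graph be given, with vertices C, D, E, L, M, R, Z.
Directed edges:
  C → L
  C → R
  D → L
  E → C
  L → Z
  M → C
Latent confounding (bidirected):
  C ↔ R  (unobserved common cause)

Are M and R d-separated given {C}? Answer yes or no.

No — M and R are d-connected given {C}.

Bayes-Ball from M | {C} reaches {E,R}.
R ∈ reach(M|{C}) ⇒ M ⊥̸ R | {C}.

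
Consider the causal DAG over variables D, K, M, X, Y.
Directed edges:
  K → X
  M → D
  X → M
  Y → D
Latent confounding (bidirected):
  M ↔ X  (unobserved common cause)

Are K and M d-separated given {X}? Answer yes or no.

No — K and M are d-connected given {X}.

Bayes-Ball from K | {X} reaches {D,M}.
M ∈ reach(K|{X}) ⇒ K ⊥̸ M | {X}.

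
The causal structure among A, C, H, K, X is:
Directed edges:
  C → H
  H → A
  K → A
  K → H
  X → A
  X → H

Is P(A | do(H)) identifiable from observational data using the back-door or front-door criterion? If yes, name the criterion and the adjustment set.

desc(H)\{H}={A}; candidates ⊆ {C,K,X}.
size 0: {}; under {} H still reaches {A,C,K,X} ∋ A.
size 1: {C}, {K}, {X}; under {C} H still reaches {A,K,X} ∋ A.
{K,X}: H⊥A given {K,X} in G with H→· removed — back-door holds.
P(A|do(H)) = Σ_{K,X} P(A|H,K,X)·P(K,X).

P(A|do(H)): backdoor, adjust for {K, X}.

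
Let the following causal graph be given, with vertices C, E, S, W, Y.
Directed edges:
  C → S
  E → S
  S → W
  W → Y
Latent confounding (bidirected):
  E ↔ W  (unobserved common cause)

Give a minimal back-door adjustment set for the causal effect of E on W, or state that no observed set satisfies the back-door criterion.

E→W: no observed back-door set.

desc(E)\{E}={S,W,Y}; candidates ⊆ {C}.
E↔W: latent back-door arc(s) into E.
size 0: {}; under {} E still reaches {W,Y} ∋ W.
size 1: {C}; under {C} E still reaches {W,Y} ∋ W.
E↔W cannot be blocked by any observed set — no back-door set.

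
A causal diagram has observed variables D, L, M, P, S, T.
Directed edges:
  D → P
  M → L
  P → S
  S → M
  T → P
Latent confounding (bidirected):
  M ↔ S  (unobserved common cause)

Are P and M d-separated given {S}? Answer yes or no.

Bayes-Ball from P | {S} reaches {D,L,M,T}.
M ∈ reach(P|{S}) ⇒ P ⊥̸ M | {S}.

No — P and M are d-connected given {S}.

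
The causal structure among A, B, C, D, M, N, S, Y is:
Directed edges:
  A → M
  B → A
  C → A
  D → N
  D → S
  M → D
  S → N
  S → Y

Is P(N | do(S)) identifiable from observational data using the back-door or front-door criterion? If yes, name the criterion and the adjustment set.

P(N|do(S)): backdoor, adjust for {D}.

desc(S)\{S}={N,Y}; candidates ⊆ {A,B,C,D,M}.
size 0: {}; under {} S still reaches {A,B,C,D,M,N} ∋ N.
{D}: S⊥N given {D} in G with S→· removed — back-door holds.
P(N|do(S)) = Σ_{D} P(N|S,D)·P(D).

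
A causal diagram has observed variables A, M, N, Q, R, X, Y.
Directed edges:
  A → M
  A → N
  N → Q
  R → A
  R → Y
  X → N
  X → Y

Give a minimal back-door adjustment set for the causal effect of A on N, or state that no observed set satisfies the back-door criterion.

desc(A)\{A}={M,N,Q}; candidates ⊆ {R,X,Y}.
∅: A⊥N given ∅ in G with A→· removed — back-door holds.

A→N: minimal back-door set ∅.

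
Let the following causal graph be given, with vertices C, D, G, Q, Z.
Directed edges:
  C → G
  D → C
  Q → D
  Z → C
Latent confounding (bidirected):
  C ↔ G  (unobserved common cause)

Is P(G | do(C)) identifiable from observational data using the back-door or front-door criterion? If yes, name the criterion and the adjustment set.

P(G|do(C)): not identifiable (no BD/FD set).

desc(C)\{C}={G}; candidates ⊆ {D,Q,Z}.
C↔G: latent back-door arc(s) into C.
size 0: {}; under {} C still reaches {D,G,Q,Z} ∋ G.
size 1: {D}, {Q}, {Z}; under {D} C still reaches {G,Z} ∋ G.
size 2: {D,Q}, {D,Z}, {Q,Z}; under {D,Q} C still reaches {G,Z} ∋ G.
C↔G cannot be blocked by any observed set — no back-door set.
No mediator lies on a directed C→…→G path.
Neither criterion identifies P(G|do(C)) in this graph.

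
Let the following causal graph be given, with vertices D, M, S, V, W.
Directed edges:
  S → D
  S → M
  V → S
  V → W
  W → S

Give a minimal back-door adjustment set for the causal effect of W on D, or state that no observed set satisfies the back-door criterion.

desc(W)\{W}={D,M,S}; candidates ⊆ {V}.
size 0: {}; under {} W still reaches {D,M,S,V} ∋ D.
{V}: W⊥D given {V} in G with W→· removed — back-door holds.

W→D: minimal back-door set {V}.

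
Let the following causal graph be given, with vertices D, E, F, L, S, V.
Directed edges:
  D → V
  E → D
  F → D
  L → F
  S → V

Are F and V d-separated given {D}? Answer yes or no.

Yes — F ⊥ V | {D}.

Bayes-Ball from F | {D} reaches {E,L}.
V ∉ reach(F|{D}) ⇒ F ⊥ V | {D}.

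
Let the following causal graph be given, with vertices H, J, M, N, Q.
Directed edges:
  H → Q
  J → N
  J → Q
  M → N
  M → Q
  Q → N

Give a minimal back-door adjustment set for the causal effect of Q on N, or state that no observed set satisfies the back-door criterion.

Q→N: minimal back-door set {J, M}.

desc(Q)\{Q}={N}; candidates ⊆ {H,J,M}.
size 0: {}; under {} Q still reaches {H,J,M,N} ∋ N.
size 1: {H}, {J}, {M}; under {H} Q still reaches {J,M,N} ∋ N.
{J,M}: Q⊥N given {J,M} in G with Q→· removed — back-door holds.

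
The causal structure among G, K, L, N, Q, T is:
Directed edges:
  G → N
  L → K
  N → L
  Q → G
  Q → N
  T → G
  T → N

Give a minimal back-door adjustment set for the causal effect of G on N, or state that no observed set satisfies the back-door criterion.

G→N: minimal back-door set {Q, T}.

desc(G)\{G}={K,L,N}; candidates ⊆ {Q,T}.
size 0: {}; under {} G still reaches {K,L,N,Q,T} ∋ N.
size 1: {Q}, {T}; under {Q} G still reaches {K,L,N,T} ∋ N.
{Q,T}: G⊥N given {Q,T} in G with G→· removed — back-door holds.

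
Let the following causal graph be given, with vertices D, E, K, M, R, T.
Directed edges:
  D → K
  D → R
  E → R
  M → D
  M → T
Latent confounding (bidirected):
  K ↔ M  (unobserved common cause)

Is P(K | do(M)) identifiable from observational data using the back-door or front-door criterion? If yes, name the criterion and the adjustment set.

desc(M)\{M}={D,K,R,T}; candidates ⊆ {E}.
M↔K: latent back-door arc(s) into M.
size 0: {}; under {} M still reaches {K} ∋ K.
size 1: {E}; under {E} M still reaches {K} ∋ K.
M↔K cannot be blocked by any observed set — no back-door set.
{D}: (i) intercepts every directed M→K path; (ii) no back-door M→{D}; (iii) {M} blocks every back-door {D}→K. Front-door holds.
P(K|do(M)) = Σ_{D} P(D|M) Σ_{M'} P(K|D,M')P(M').

P(K|do(M)): frontdoor, adjust for {D}.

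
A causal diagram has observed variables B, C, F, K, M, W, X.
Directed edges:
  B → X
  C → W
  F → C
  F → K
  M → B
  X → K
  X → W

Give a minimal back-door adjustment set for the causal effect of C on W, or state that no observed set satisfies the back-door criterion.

C→W: minimal back-door set ∅.

desc(C)\{C}={W}; candidates ⊆ {B,F,K,M,X}.
∅: C⊥W given ∅ in G with C→· removed — back-door holds.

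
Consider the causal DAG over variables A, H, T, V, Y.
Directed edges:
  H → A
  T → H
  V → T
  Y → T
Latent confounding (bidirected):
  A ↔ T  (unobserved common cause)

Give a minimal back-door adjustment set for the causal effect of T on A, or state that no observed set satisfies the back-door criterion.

desc(T)\{T}={A,H}; candidates ⊆ {V,Y}.
T↔A: latent back-door arc(s) into T.
size 0: {}; under {} T still reaches {A,V,Y} ∋ A.
size 1: {V}, {Y}; under {V} T still reaches {A,Y} ∋ A.
size 2: {V,Y}; under {V,Y} T still reaches {A} ∋ A.
T↔A cannot be blocked by any observed set — no back-door set.

T→A: no observed back-door set.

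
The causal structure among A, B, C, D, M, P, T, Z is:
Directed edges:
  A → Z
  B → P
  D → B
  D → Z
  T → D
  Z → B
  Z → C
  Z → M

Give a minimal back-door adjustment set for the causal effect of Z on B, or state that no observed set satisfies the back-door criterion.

Z→B: minimal back-door set {D}.

desc(Z)\{Z}={B,C,M,P}; candidates ⊆ {A,D,T}.
size 0: {}; under {} Z still reaches {A,B,D,P,T} ∋ B.
{D}: Z⊥B given {D} in G with Z→· removed — back-door holds.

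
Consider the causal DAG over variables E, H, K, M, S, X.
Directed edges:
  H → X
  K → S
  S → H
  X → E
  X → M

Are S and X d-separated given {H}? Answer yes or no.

Bayes-Ball from S | {H} reaches {K}.
X ∉ reach(S|{H}) ⇒ S ⊥ X | {H}.

Yes — S ⊥ X | {H}.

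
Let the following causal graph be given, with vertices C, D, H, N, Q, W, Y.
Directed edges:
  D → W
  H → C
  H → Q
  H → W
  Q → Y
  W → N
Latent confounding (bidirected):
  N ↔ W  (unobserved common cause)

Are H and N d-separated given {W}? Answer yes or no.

No — H and N are d-connected given {W}.

Bayes-Ball from H | {W} reaches {C,D,N,Q,Y}.
N ∈ reach(H|{W}) ⇒ H ⊥̸ N | {W}.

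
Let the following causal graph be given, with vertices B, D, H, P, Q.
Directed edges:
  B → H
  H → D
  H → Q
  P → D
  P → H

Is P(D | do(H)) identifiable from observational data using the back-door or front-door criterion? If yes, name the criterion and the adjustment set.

P(D|do(H)): backdoor, adjust for {P}.

desc(H)\{H}={D,Q}; candidates ⊆ {B,P}.
size 0: {}; under {} H still reaches {B,D,P} ∋ D.
{P}: H⊥D given {P} in G with H→· removed — back-door holds.
P(D|do(H)) = Σ_{P} P(D|H,P)·P(P).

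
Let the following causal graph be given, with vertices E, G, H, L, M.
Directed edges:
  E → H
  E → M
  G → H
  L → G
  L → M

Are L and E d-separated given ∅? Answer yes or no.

Yes — L ⊥ E | ∅.

Bayes-Ball from L | ∅ reaches {G,H,M}.
E ∉ reach(L|∅) ⇒ L ⊥ E | ∅.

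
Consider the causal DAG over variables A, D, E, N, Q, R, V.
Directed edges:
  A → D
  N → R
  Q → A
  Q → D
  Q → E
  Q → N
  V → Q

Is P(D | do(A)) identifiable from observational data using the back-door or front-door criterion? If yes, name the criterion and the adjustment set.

P(D|do(A)): backdoor, adjust for {Q}.

desc(A)\{A}={D}; candidates ⊆ {E,N,Q,R,V}.
size 0: {}; under {} A still reaches {D,E,N,Q,R,V} ∋ D.
{Q}: A⊥D given {Q} in G with A→· removed — back-door holds.
P(D|do(A)) = Σ_{Q} P(D|A,Q)·P(Q).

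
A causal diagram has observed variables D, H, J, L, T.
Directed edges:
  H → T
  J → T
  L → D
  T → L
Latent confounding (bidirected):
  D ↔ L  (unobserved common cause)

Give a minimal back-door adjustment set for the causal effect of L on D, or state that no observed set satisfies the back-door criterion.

desc(L)\{L}={D}; candidates ⊆ {H,J,T}.
L↔D: latent back-door arc(s) into L.
size 0: {}; under {} L still reaches {D,H,J,T} ∋ D.
size 1: {H}, {J}, {T}; under {H} L still reaches {D,J,T} ∋ D.
size 2: {H,J}, {H,T}, {J,T}; under {H,J} L still reaches {D,T} ∋ D.
L↔D cannot be blocked by any observed set — no back-door set.

L→D: no observed back-door set.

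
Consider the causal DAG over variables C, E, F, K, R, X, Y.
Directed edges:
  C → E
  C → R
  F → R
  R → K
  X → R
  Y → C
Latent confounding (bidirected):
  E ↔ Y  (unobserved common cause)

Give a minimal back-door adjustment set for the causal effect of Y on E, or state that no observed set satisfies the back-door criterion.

Y→E: no observed back-door set.

desc(Y)\{Y}={C,E,K,R}; candidates ⊆ {F,X}.
Y↔E: latent back-door arc(s) into Y.
size 0: {}; under {} Y still reaches {E} ∋ E.
size 1: {F}, {X}; under {F} Y still reaches {E} ∋ E.
size 2: {F,X}; under {F,X} Y still reaches {E} ∋ E.
Y↔E cannot be blocked by any observed set — no back-door set.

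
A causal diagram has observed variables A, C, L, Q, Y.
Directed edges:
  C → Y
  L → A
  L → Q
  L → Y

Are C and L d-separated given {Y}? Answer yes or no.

Bayes-Ball from C | {Y} reaches {A,L,Q}.
L ∈ reach(C|{Y}) ⇒ C ⊥̸ L | {Y}.

No — C and L are d-connected given {Y}.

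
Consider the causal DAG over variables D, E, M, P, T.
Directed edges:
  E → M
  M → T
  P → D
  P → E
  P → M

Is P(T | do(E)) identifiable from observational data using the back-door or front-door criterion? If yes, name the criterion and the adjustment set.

desc(E)\{E}={M,T}; candidates ⊆ {D,P}.
size 0: {}; under {} E still reaches {D,M,P,T} ∋ T.
{P}: E⊥T given {P} in G with E→· removed — back-door holds.
P(T|do(E)) = Σ_{P} P(T|E,P)·P(P).

P(T|do(E)): backdoor, adjust for {P}.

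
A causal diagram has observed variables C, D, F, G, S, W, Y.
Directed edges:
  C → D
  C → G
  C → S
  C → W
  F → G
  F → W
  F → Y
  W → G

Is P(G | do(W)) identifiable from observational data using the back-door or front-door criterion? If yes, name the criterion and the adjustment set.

P(G|do(W)): backdoor, adjust for {C, F}.

desc(W)\{W}={G}; candidates ⊆ {C,D,F,S,Y}.
size 0: {}; under {} W still reaches {C,D,F,G,S,Y} ∋ G.
size 1: {C}, {D}, {F} …(+2); under {C} W still reaches {F,G,Y} ∋ G.
{C,F}: W⊥G given {C,F} in G with W→· removed — back-door holds.
P(G|do(W)) = Σ_{C,F} P(G|W,C,F)·P(C,F).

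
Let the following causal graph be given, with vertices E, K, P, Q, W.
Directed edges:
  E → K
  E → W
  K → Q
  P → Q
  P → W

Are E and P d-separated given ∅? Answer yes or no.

Bayes-Ball from E | ∅ reaches {K,Q,W}.
P ∉ reach(E|∅) ⇒ E ⊥ P | ∅.

Yes — E ⊥ P | ∅.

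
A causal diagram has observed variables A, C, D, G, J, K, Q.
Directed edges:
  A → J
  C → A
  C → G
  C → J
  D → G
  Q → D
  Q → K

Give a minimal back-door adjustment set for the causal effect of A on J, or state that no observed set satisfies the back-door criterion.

desc(A)\{A}={J}; candidates ⊆ {C,D,G,K,Q}.
size 0: {}; under {} A still reaches {C,G,J} ∋ J.
{C}: A⊥J given {C} in G with A→· removed — back-door holds.

A→J: minimal back-door set {C}.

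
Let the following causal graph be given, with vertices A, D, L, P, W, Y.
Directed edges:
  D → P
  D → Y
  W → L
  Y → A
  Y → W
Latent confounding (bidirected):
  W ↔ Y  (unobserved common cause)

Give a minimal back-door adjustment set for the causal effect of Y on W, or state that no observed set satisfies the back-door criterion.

Y→W: no observed back-door set.

desc(Y)\{Y}={A,L,W}; candidates ⊆ {D,P}.
Y↔W: latent back-door arc(s) into Y.
size 0: {}; under {} Y still reaches {D,L,P,W} ∋ W.
size 1: {D}, {P}; under {D} Y still reaches {L,W} ∋ W.
size 2: {D,P}; under {D,P} Y still reaches {L,W} ∋ W.
Y↔W cannot be blocked by any observed set — no back-door set.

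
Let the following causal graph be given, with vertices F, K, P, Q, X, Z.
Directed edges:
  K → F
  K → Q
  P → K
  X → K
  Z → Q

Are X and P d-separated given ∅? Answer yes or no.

Bayes-Ball from X | ∅ reaches {F,K,Q}.
P ∉ reach(X|∅) ⇒ X ⊥ P | ∅.

Yes — X ⊥ P | ∅.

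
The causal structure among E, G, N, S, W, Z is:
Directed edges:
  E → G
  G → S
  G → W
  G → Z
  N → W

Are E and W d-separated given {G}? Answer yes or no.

Bayes-Ball from E | {G} reaches ∅.
W ∉ reach(E|{G}) ⇒ E ⊥ W | {G}.

Yes — E ⊥ W | {G}.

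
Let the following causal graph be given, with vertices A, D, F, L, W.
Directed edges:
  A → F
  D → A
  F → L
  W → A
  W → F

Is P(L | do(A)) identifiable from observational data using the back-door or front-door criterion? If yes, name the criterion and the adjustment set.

P(L|do(A)): backdoor, adjust for {W}.

desc(A)\{A}={F,L}; candidates ⊆ {D,W}.
size 0: {}; under {} A still reaches {D,F,L,W} ∋ L.
{W}: A⊥L given {W} in G with A→· removed — back-door holds.
P(L|do(A)) = Σ_{W} P(L|A,W)·P(W).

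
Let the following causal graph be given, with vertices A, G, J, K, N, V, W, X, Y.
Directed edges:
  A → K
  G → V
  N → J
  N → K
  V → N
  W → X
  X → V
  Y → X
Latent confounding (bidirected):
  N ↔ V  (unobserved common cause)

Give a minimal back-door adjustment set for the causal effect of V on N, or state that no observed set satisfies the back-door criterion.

desc(V)\{V}={J,K,N}; candidates ⊆ {A,G,W,X,Y}.
V↔N: latent back-door arc(s) into V.
size 0: {}; under {} V still reaches {G,J,K,N,W,X,Y} ∋ N.
size 1: {A}, {G}, {W} …(+2); under {A} V still reaches {G,J,K,N,W,X,Y} ∋ N.
size 2: {A,G}, {A,W}, {A,X} …(+7); under {A,G} V still reaches {J,K,N,W,X,Y} ∋ N.
V↔N cannot be blocked by any observed set — no back-door set.

V→N: no observed back-door set.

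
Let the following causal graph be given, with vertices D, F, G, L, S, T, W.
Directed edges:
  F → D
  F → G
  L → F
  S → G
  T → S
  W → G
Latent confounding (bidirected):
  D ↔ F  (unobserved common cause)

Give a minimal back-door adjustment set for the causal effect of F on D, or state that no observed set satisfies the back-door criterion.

F→D: no observed back-door set.

desc(F)\{F}={D,G}; candidates ⊆ {L,S,T,W}.
F↔D: latent back-door arc(s) into F.
size 0: {}; under {} F still reaches {D,L} ∋ D.
size 1: {L}, {S}, {T} …(+1); under {L} F still reaches {D} ∋ D.
size 2: {L,S}, {L,T}, {L,W} …(+3); under {L,S} F still reaches {D} ∋ D.
F↔D cannot be blocked by any observed set — no back-door set.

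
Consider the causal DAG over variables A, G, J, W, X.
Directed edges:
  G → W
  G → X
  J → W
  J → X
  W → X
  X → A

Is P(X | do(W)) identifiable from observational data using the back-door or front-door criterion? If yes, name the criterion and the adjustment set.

desc(W)\{W}={A,X}; candidates ⊆ {G,J}.
size 0: {}; under {} W still reaches {A,G,J,X} ∋ X.
size 1: {G}, {J}; under {G} W still reaches {A,J,X} ∋ X.
{G,J}: W⊥X given {G,J} in G with W→· removed — back-door holds.
P(X|do(W)) = Σ_{G,J} P(X|W,G,J)·P(G,J).

P(X|do(W)): backdoor, adjust for {G, J}.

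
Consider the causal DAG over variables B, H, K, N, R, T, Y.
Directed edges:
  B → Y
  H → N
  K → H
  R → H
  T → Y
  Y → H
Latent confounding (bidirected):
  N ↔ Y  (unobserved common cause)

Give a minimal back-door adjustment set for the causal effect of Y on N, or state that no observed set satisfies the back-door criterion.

Y→N: no observed back-door set.

desc(Y)\{Y}={H,N}; candidates ⊆ {B,K,R,T}.
Y↔N: latent back-door arc(s) into Y.
size 0: {}; under {} Y still reaches {B,N,T} ∋ N.
size 1: {B}, {K}, {R} …(+1); under {B} Y still reaches {N,T} ∋ N.
size 2: {B,K}, {B,R}, {B,T} …(+3); under {B,K} Y still reaches {N,T} ∋ N.
Y↔N cannot be blocked by any observed set — no back-door set.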